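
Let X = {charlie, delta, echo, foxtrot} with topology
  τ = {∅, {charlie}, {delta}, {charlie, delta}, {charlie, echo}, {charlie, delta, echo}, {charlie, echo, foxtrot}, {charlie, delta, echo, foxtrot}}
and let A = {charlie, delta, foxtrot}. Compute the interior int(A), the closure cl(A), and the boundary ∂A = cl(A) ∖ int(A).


int(A) = {charlie, delta}, cl(A) = {charlie, delta, echo, foxtrot}, ∂A = {echo, foxtrot}.

Closed sets in (X, τ) are complements of opens:
  closed(X, τ) = {∅, {delta}, {foxtrot}, {delta, foxtrot}, {echo, foxtrot}, {charlie, echo, foxtrot}, {delta, echo, foxtrot}, {charlie, delta, echo, foxtrot}}.
int(A) = ⋃ {U ∈ τ : U ⊆ A}. Opens contained in A: ∅, {charlie}, {delta}, {charlie, delta}.
Taking the union of these: int(A) = {charlie, delta}.
cl(A) = ⋂ {C closed : A ⊆ C}. Closed sets containing A: {charlie, delta, echo, foxtrot}.
Intersecting these: cl(A) = {charlie, delta, echo, foxtrot}.
∂A = cl(A) ∖ int(A) = {charlie, delta, echo, foxtrot} ∖ {charlie, delta} = {echo, foxtrot}.


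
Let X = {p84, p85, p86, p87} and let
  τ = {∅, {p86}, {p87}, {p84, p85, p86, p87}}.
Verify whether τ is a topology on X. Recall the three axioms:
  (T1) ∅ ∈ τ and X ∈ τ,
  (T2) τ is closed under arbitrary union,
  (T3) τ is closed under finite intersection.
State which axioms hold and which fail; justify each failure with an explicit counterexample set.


τ is NOT a topology on X.

Axiom (T1): ∅ ∈ τ? Yes; X ∈ τ? Yes.
Axiom (T2/T3): check pairwise unions and intersections of members of τ.
Counterexample for (T2): {p86} ∪ {p87} = {p86, p87} ∉ τ. Therefore τ is NOT a topology.


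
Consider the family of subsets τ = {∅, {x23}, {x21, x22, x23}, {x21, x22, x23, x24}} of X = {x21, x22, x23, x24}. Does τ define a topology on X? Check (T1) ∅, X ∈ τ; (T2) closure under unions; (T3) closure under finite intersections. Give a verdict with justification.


τ IS a topology on X.

Axiom (T1): ∅ ∈ τ? Yes; X ∈ τ? Yes.
Axiom (T2/T3): check pairwise unions and intersections of members of τ.
All pairwise intersections and unions checked — each lies in τ. Therefore τ satisfies (T1), (T2), (T3): it IS a topology on X.


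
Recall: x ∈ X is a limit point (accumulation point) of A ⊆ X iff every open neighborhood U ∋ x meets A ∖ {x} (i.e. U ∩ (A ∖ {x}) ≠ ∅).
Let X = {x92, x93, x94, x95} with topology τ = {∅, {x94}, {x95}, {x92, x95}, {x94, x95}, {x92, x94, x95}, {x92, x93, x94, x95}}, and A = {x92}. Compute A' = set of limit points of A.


A' = {x93}

For each x ∈ X, list the open sets U ∈ τ with x ∈ U, then check whether U ∩ (A ∖ {x}) ≠ ∅ for every such U.
  x = x92: open {x92, x95} ∋ x has {x92, x95} ∩ (A ∖ {x92}) = ∅, so x is NOT a limit point.
  x = x93: opens ∋ x are {x92, x93, x94, x95}; each meets A ∖ {x93}, so x IS a limit point.
  x = x94: open {x94} ∋ x has {x94} ∩ (A ∖ {x94}) = ∅, so x is NOT a limit point.
  x = x95: open {x95} ∋ x has {x95} ∩ (A ∖ {x95}) = ∅, so x is NOT a limit point.
Collecting: A' = {x93}.


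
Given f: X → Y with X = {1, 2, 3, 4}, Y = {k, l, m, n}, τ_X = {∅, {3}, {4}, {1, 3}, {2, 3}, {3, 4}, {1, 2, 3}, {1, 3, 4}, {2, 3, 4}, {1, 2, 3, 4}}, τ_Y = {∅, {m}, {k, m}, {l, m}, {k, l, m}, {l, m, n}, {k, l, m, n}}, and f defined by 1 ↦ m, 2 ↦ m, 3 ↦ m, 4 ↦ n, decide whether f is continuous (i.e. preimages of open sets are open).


f IS continuous.

Compute f^{-1}(U) for each U ∈ τ_Y:
  U = ∅: f^{-1}(U) = ∅ ∈ τ_X ✓.
  U = {m}: f^{-1}(U) = {1, 2, 3} ∈ τ_X ✓.
  U = {k, m}: f^{-1}(U) = {1, 2, 3} ∈ τ_X ✓.
  U = {l, m}: f^{-1}(U) = {1, 2, 3} ∈ τ_X ✓.
  U = {k, l, m}: f^{-1}(U) = {1, 2, 3} ∈ τ_X ✓.
  U = {l, m, n}: f^{-1}(U) = {1, 2, 3, 4} ∈ τ_X ✓.
  U = {k, l, m, n}: f^{-1}(U) = {1, 2, 3, 4} ∈ τ_X ✓.
Every preimage lies in τ_X, so f IS continuous.


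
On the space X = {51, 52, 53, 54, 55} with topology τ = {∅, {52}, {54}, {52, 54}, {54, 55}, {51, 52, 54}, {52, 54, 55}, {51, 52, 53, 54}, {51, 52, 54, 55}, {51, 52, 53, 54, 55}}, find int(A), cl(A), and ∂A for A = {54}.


int(A) = {54}, cl(A) = {51, 53, 54, 55}, ∂A = {51, 53, 55}.

Closed sets in (X, τ) are complements of opens:
  closed(X, τ) = {∅, {53}, {55}, {51, 53}, {53, 55}, {51, 52, 53}, {51, 53, 55}, {51, 52, 53, 55}, {51, 53, 54, 55}, {51, 52, 53, 54, 55}}.
int(A) = ⋃ {U ∈ τ : U ⊆ A}. Opens contained in A: ∅, {54}.
Taking the union of these: int(A) = {54}.
cl(A) = ⋂ {C closed : A ⊆ C}. Closed sets containing A: {51, 53, 54, 55}, {51, 52, 53, 54, 55}.
Intersecting these: cl(A) = {51, 53, 54, 55}.
∂A = cl(A) ∖ int(A) = {51, 53, 54, 55} ∖ {54} = {51, 53, 55}.


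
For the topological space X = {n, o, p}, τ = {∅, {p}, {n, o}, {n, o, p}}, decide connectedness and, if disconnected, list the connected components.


(X, τ) is disconnected; components = [{p}, {n, o}].

Find clopen sets (U ∈ τ with X ∖ U ∈ τ):
  U = ∅, X ∖ U = {n, o, p} — both open, so U is clopen.
  U = {p}, X ∖ U = {n, o} — both open, so U is clopen.
  U = {n, o}, X ∖ U = {p} — both open, so U is clopen.
  U = {n, o, p}, X ∖ U = ∅ — both open, so U is clopen.
Nontrivial clopen(s) exist: e.g. {n, o}. So (X, τ) is disconnected.
Compute connected components by grouping points that agree on all clopens:
  component: {p}
  component: {n, o}


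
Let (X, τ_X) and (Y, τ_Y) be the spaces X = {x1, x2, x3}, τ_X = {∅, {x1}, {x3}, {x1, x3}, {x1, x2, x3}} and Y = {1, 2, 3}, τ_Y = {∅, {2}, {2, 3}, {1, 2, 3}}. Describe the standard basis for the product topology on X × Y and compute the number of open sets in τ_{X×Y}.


Basis B = {∅ × ∅, {x1} × {2}, {x3} × {2}, {x1} × {2, 3}, {x1, x3} × {2}, {x3} × {2, 3}, {x1} × {1, 2, 3}, {x1, x2, x3} × {2}, {x3} × {1, 2, 3}, {x1, x3} × {2, 3}, {x1, x3} × {1, 2, 3}, {x1, x2, x3} × {2, 3}, {x1, x2, x3} × {1, 2, 3}}; |τ_{X×Y}| = 30.

Enumerate products U × V with U ∈ τ_X, V ∈ τ_Y (deduplicated):
  ∅ × ∅ = {} (∅)
  {x1} × {2} = {(x1,2)}
  {x3} × {2} = {(x3,2)}
  {x1} × {2, 3} = {(x1,2), (x1,3)}
  {x1, x3} × {2} = {(x1,2), (x3,2)}
  {x3} × {2, 3} = {(x3,2), (x3,3)}
  {x1} × {1, 2, 3} = {(x1,1), (x1,2), (x1,3)}
  {x1, x2, x3} × {2} = {(x1,2), (x2,2), (x3,2)}
  {x3} × {1, 2, 3} = {(x3,1), (x3,2), (x3,3)}
  {x1, x3} × {2, 3} = {(x1,2), (x1,3), (x3,2), (x3,3)}
  {x1, x3} × {1, 2, 3} = {(x1,1), (x1,2), (x1,3), (x3,1), (x3,2), (x3,3)}
  {x1, x2, x3} × {2, 3} = {(x1,2), (x1,3), (x2,2), (x2,3), (x3,2), (x3,3)}
  {x1, x2, x3} × {1, 2, 3} = {(x1,1), (x1,2), (x1,3), (x2,1), (x2,2), (x2,3), (x3,1), (x3,2), (x3,3)}
These 13 distinct sets form the basis B.
Close under arbitrary unions to get τ_{X×Y}; counting gives |τ_{X×Y}| = 30.


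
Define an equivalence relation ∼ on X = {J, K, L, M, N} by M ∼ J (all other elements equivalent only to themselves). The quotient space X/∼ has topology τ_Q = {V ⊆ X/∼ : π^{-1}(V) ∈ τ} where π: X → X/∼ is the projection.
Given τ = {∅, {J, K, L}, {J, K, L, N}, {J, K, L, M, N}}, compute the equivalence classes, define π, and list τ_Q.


X/∼ = {[J=M], [K], [L], [N]}; |τ_Q| = 2.

Equivalence classes: [J=M], [K], [L], [N].
Quotient map π: X → X/∼ sends J ↦ [J=M], K ↦ [K], L ↦ [L], M ↦ [J=M], N ↦ [N].
For each subset V ⊆ X/∼, compute π^{-1}(V) ⊆ X and check whether π^{-1}(V) ∈ τ. V is open in τ_Q iff π^{-1}(V) ∈ τ.
  V = {}: π^{-1}(V) = ∅ ∈ τ ✓.
  V = {[J=M]}: π^{-1}(V) = {J, M} ∉ τ ✗.
  V = {[K]}: π^{-1}(V) = {K} ∉ τ ✗.
  V = {[J=M], [K]}: π^{-1}(V) = {J, K, M} ∉ τ ✗.
  V = {[L]}: π^{-1}(V) = {L} ∉ τ ✗.
  V = {[J=M], [L]}: π^{-1}(V) = {J, L, M} ∉ τ ✗.
  V = {[K], [L]}: π^{-1}(V) = {K, L} ∉ τ ✗.
  V = {[J=M], [K], [L]}: π^{-1}(V) = {J, K, L, M} ∉ τ ✗.
  V = {[N]}: π^{-1}(V) = {N} ∉ τ ✗.
  V = {[J=M], [N]}: π^{-1}(V) = {J, M, N} ∉ τ ✗.
  V = {[K], [N]}: π^{-1}(V) = {K, N} ∉ τ ✗.
  V = {[J=M], [K], [N]}: π^{-1}(V) = {J, K, M, N} ∉ τ ✗.
  V = {[L], [N]}: π^{-1}(V) = {L, N} ∉ τ ✗.
  V = {[J=M], [L], [N]}: π^{-1}(V) = {J, L, M, N} ∉ τ ✗.
  V = {[K], [L], [N]}: π^{-1}(V) = {K, L, N} ∉ τ ✗.
  V = {[J=M], [K], [L], [N]}: π^{-1}(V) = {J, K, L, M, N} ∈ τ ✓.
Open sets in the quotient: τ_Q = {{}, {[J=M], [K], [L], [N]}} (2 elements).


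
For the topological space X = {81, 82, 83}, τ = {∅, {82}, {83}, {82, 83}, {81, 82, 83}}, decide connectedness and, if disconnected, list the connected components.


(X, τ) is connected.

Find clopen sets (U ∈ τ with X ∖ U ∈ τ):
  U = ∅, X ∖ U = {81, 82, 83} — both open, so U is clopen.
  U = {81, 82, 83}, X ∖ U = ∅ — both open, so U is clopen.
Only trivial clopens (∅ and X) exist, so (X, τ) is connected.
Compute connected components by grouping points that agree on all clopens:
  component: {81, 82, 83}


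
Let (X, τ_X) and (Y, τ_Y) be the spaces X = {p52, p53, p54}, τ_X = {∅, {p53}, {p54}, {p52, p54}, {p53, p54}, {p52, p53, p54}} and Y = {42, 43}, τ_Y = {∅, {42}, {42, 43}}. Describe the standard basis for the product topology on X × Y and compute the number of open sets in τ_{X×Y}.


Basis B = {∅ × ∅, {p53} × {42}, {p54} × {42}, {p52, p54} × {42}, {p53} × {42, 43}, {p53, p54} × {42}, {p54} × {42, 43}, {p52, p53, p54} × {42}, {p52, p54} × {42, 43}, {p53, p54} × {42, 43}, {p52, p53, p54} × {42, 43}}; |τ_{X×Y}| = 18.

Enumerate products U × V with U ∈ τ_X, V ∈ τ_Y (deduplicated):
  ∅ × ∅ = {} (∅)
  {p53} × {42} = {(p53,42)}
  {p54} × {42} = {(p54,42)}
  {p52, p54} × {42} = {(p52,42), (p54,42)}
  {p53} × {42, 43} = {(p53,42), (p53,43)}
  {p53, p54} × {42} = {(p53,42), (p54,42)}
  {p54} × {42, 43} = {(p54,42), (p54,43)}
  {p52, p53, p54} × {42} = {(p52,42), (p53,42), (p54,42)}
  {p52, p54} × {42, 43} = {(p52,42), (p52,43), (p54,42), (p54,43)}
  {p53, p54} × {42, 43} = {(p53,42), (p53,43), (p54,42), (p54,43)}
  {p52, p53, p54} × {42, 43} = {(p52,42), (p52,43), (p53,42), (p53,43), (p54,42), (p54,43)}
These 11 distinct sets form the basis B.
Close under arbitrary unions to get τ_{X×Y}; counting gives |τ_{X×Y}| = 18.


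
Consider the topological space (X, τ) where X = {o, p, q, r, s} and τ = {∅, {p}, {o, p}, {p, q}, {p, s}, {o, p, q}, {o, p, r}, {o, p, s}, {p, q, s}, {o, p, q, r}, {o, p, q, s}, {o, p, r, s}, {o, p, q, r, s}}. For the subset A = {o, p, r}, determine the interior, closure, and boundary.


int(A) = {o, p, r}, cl(A) = {o, p, q, r, s}, ∂A = {q, s}.

Closed sets in (X, τ) are complements of opens:
  closed(X, τ) = {∅, {q}, {r}, {s}, {o, r}, {q, r}, {q, s}, {r, s}, {o, q, r}, {o, r, s}, {q, r, s}, {o, q, r, s}, {o, p, q, r, s}}.
int(A) = ⋃ {U ∈ τ : U ⊆ A}. Opens contained in A: ∅, {p}, {o, p}, {o, p, r}.
Taking the union of these: int(A) = {o, p, r}.
cl(A) = ⋂ {C closed : A ⊆ C}. Closed sets containing A: {o, p, q, r, s}.
Intersecting these: cl(A) = {o, p, q, r, s}.
∂A = cl(A) ∖ int(A) = {o, p, q, r, s} ∖ {o, p, r} = {q, s}.


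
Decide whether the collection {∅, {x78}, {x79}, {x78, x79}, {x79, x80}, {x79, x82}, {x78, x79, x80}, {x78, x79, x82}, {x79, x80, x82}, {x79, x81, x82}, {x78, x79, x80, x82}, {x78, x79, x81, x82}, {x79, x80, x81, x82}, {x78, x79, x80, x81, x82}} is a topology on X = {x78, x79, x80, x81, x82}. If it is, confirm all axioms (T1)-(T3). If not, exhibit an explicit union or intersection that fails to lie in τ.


τ IS a topology on X.

Axiom (T1): ∅ ∈ τ? Yes; X ∈ τ? Yes.
Axiom (T2/T3): check pairwise unions and intersections of members of τ.
All pairwise intersections and unions checked — each lies in τ. Therefore τ satisfies (T1), (T2), (T3): it IS a topology on X.


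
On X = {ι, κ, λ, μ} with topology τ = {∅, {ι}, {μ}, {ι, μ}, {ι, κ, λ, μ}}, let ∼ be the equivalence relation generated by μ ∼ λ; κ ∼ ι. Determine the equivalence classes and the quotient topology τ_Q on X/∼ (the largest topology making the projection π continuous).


X/∼ = {[ι=κ], [λ=μ]}; |τ_Q| = 2.

Equivalence classes: [ι=κ], [λ=μ].
Quotient map π: X → X/∼ sends ι ↦ [ι=κ], κ ↦ [ι=κ], λ ↦ [λ=μ], μ ↦ [λ=μ].
For each subset V ⊆ X/∼, compute π^{-1}(V) ⊆ X and check whether π^{-1}(V) ∈ τ. V is open in τ_Q iff π^{-1}(V) ∈ τ.
  V = {}: π^{-1}(V) = ∅ ∈ τ ✓.
  V = {[ι=κ]}: π^{-1}(V) = {ι, κ} ∉ τ ✗.
  V = {[λ=μ]}: π^{-1}(V) = {λ, μ} ∉ τ ✗.
  V = {[ι=κ], [λ=μ]}: π^{-1}(V) = {ι, κ, λ, μ} ∈ τ ✓.
Open sets in the quotient: τ_Q = {{}, {[ι=κ], [λ=μ]}} (2 elements).


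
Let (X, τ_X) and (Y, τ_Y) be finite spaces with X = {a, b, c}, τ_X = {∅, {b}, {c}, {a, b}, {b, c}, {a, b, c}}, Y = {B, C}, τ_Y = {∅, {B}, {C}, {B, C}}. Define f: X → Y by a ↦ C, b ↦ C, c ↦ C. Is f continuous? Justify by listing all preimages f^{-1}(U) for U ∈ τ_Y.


f IS continuous.

Compute f^{-1}(U) for each U ∈ τ_Y:
  U = ∅: f^{-1}(U) = ∅ ∈ τ_X ✓.
  U = {B}: f^{-1}(U) = ∅ ∈ τ_X ✓.
  U = {C}: f^{-1}(U) = {a, b, c} ∈ τ_X ✓.
  U = {B, C}: f^{-1}(U) = {a, b, c} ∈ τ_X ✓.
Every preimage lies in τ_X, so f IS continuous.


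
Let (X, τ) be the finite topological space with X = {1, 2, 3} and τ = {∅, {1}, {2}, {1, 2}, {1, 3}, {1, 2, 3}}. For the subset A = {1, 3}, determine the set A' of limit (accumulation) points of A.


A' = {3}

For each x ∈ X, list the open sets U ∈ τ with x ∈ U, then check whether U ∩ (A ∖ {x}) ≠ ∅ for every such U.
  x = 1: open {1} ∋ x has {1} ∩ (A ∖ {1}) = ∅, so x is NOT a limit point.
  x = 2: open {2} ∋ x has {2} ∩ (A ∖ {2}) = ∅, so x is NOT a limit point.
  x = 3: opens ∋ x are {1, 3}, {1, 2, 3}; each meets A ∖ {3}, so x IS a limit point.
Collecting: A' = {3}.


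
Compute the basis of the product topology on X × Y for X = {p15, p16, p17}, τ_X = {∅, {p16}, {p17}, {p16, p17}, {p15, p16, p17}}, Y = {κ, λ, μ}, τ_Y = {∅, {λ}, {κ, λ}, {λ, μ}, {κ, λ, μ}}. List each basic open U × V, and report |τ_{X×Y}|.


Basis B = {∅ × ∅, {p16} × {λ}, {p17} × {λ}, {p16} × {κ, λ}, {p16} × {λ, μ}, {p16, p17} × {λ}, {p17} × {κ, λ}, {p17} × {λ, μ}, {p15, p16, p17} × {λ}, {p16} × {κ, λ, μ}, {p17} × {κ, λ, μ}, {p16, p17} × {κ, λ}, {p16, p17} × {λ, μ}, {p15, p16, p17} × {κ, λ}, {p15, p16, p17} × {λ, μ}, {p16, p17} × {κ, λ, μ}, {p15, p16, p17} × {κ, λ, μ}}; |τ_{X×Y}| = 50.

Enumerate products U × V with U ∈ τ_X, V ∈ τ_Y (deduplicated):
  ∅ × ∅ = {} (∅)
  {p16} × {λ} = {(p16,λ)}
  {p17} × {λ} = {(p17,λ)}
  {p16} × {κ, λ} = {(p16,κ), (p16,λ)}
  {p16} × {λ, μ} = {(p16,λ), (p16,μ)}
  {p16, p17} × {λ} = {(p16,λ), (p17,λ)}
  {p17} × {κ, λ} = {(p17,κ), (p17,λ)}
  {p17} × {λ, μ} = {(p17,λ), (p17,μ)}
  {p15, p16, p17} × {λ} = {(p15,λ), (p16,λ), (p17,λ)}
  {p16} × {κ, λ, μ} = {(p16,κ), (p16,λ), (p16,μ)}
  {p17} × {κ, λ, μ} = {(p17,κ), (p17,λ), (p17,μ)}
  {p16, p17} × {κ, λ} = {(p16,κ), (p16,λ), (p17,κ), (p17,λ)}
  {p16, p17} × {λ, μ} = {(p16,λ), (p16,μ), (p17,λ), (p17,μ)}
  {p15, p16, p17} × {κ, λ} = {(p15,κ), (p15,λ), (p16,κ), (p16,λ), (p17,κ), (p17,λ)}
  {p15, p16, p17} × {λ, μ} = {(p15,λ), (p15,μ), (p16,λ), (p16,μ), (p17,λ), (p17,μ)}
  {p16, p17} × {κ, λ, μ} = {(p16,κ), (p16,λ), (p16,μ), (p17,κ), (p17,λ), (p17,μ)}
  {p15, p16, p17} × {κ, λ, μ} = {(p15,κ), (p15,λ), (p15,μ), (p16,κ), (p16,λ), (p16,μ), (p17,κ), (p17,λ), (p17,μ)}
These 17 distinct sets form the basis B.
Close under arbitrary unions to get τ_{X×Y}; counting gives |τ_{X×Y}| = 50.


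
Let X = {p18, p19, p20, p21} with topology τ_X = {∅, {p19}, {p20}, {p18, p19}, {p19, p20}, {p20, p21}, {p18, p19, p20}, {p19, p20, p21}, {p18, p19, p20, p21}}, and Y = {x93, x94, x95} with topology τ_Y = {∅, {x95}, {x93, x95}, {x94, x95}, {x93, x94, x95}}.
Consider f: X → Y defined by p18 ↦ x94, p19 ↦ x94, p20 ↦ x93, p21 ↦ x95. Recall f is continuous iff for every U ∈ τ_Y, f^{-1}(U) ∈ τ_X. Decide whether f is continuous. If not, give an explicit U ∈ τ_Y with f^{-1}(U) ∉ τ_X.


f is NOT continuous.

Compute f^{-1}(U) for each U ∈ τ_Y:
  U = ∅: f^{-1}(U) = ∅ ∈ τ_X ✓.
  U = {x95}: f^{-1}(U) = {p21} ∉ τ_X ✗.
  U = {x93, x95}: f^{-1}(U) = {p20, p21} ∈ τ_X ✓.
  U = {x94, x95}: f^{-1}(U) = {p18, p19, p21} ∉ τ_X ✗.
  U = {x93, x94, x95}: f^{-1}(U) = {p18, p19, p20, p21} ∈ τ_X ✓.
Found U = {x95} with f^{-1}(U) = {p21} not in τ_X. Therefore f is NOT continuous.


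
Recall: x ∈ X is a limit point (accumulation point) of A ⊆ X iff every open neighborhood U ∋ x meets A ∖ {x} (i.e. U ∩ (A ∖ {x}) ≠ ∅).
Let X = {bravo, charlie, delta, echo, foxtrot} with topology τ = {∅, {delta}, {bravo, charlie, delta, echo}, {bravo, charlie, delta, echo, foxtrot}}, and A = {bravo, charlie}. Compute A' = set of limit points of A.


A' = {bravo, charlie, echo, foxtrot}

For each x ∈ X, list the open sets U ∈ τ with x ∈ U, then check whether U ∩ (A ∖ {x}) ≠ ∅ for every such U.
  x = bravo: opens ∋ x are {bravo, charlie, delta, echo}, {bravo, charlie, delta, echo, foxtrot}; each meets A ∖ {bravo}, so x IS a limit point.
  x = charlie: opens ∋ x are {bravo, charlie, delta, echo}, {bravo, charlie, delta, echo, foxtrot}; each meets A ∖ {charlie}, so x IS a limit point.
  x = delta: open {delta} ∋ x has {delta} ∩ (A ∖ {delta}) = ∅, so x is NOT a limit point.
  x = echo: opens ∋ x are {bravo, charlie, delta, echo}, {bravo, charlie, delta, echo, foxtrot}; each meets A ∖ {echo}, so x IS a limit point.
  x = foxtrot: opens ∋ x are {bravo, charlie, delta, echo, foxtrot}; each meets A ∖ {foxtrot}, so x IS a limit point.
Collecting: A' = {bravo, charlie, echo, foxtrot}.


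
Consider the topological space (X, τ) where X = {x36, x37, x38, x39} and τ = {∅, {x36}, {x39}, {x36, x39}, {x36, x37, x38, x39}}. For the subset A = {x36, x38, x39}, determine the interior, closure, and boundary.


int(A) = {x36, x39}, cl(A) = {x36, x37, x38, x39}, ∂A = {x37, x38}.

Closed sets in (X, τ) are complements of opens:
  closed(X, τ) = {∅, {x37, x38}, {x36, x37, x38}, {x37, x38, x39}, {x36, x37, x38, x39}}.
int(A) = ⋃ {U ∈ τ : U ⊆ A}. Opens contained in A: ∅, {x36}, {x39}, {x36, x39}.
Taking the union of these: int(A) = {x36, x39}.
cl(A) = ⋂ {C closed : A ⊆ C}. Closed sets containing A: {x36, x37, x38, x39}.
Intersecting these: cl(A) = {x36, x37, x38, x39}.
∂A = cl(A) ∖ int(A) = {x36, x37, x38, x39} ∖ {x36, x39} = {x37, x38}.


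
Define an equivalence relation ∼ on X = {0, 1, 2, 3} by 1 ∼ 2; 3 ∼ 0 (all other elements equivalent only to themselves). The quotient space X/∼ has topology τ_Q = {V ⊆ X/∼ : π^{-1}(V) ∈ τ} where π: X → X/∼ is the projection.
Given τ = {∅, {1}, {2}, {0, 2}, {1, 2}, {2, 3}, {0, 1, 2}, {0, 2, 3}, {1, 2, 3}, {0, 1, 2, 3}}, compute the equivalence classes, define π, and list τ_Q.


X/∼ = {[0=3], [1=2]}; |τ_Q| = 3.

Equivalence classes: [0=3], [1=2].
Quotient map π: X → X/∼ sends 0 ↦ [0=3], 1 ↦ [1=2], 2 ↦ [1=2], 3 ↦ [0=3].
For each subset V ⊆ X/∼, compute π^{-1}(V) ⊆ X and check whether π^{-1}(V) ∈ τ. V is open in τ_Q iff π^{-1}(V) ∈ τ.
  V = {}: π^{-1}(V) = ∅ ∈ τ ✓.
  V = {[0=3]}: π^{-1}(V) = {0, 3} ∉ τ ✗.
  V = {[1=2]}: π^{-1}(V) = {1, 2} ∈ τ ✓.
  V = {[0=3], [1=2]}: π^{-1}(V) = {0, 1, 2, 3} ∈ τ ✓.
Open sets in the quotient: τ_Q = {{}, {[1=2]}, {[0=3], [1=2]}} (3 elements).


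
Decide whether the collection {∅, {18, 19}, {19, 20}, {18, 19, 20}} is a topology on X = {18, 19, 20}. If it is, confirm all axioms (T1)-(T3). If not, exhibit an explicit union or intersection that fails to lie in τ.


τ is NOT a topology on X.

Axiom (T1): ∅ ∈ τ? Yes; X ∈ τ? Yes.
Axiom (T2/T3): check pairwise unions and intersections of members of τ.
Counterexample for (T3): {18, 19} ∩ {19, 20} = {19} ∉ τ. Therefore τ is NOT a topology.


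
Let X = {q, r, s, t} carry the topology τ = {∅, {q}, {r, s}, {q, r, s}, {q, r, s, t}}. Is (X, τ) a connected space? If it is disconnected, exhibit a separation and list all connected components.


(X, τ) is connected.

Find clopen sets (U ∈ τ with X ∖ U ∈ τ):
  U = ∅, X ∖ U = {q, r, s, t} — both open, so U is clopen.
  U = {q, r, s, t}, X ∖ U = ∅ — both open, so U is clopen.
Only trivial clopens (∅ and X) exist, so (X, τ) is connected.
Compute connected components by grouping points that agree on all clopens:
  component: {q, r, s, t}


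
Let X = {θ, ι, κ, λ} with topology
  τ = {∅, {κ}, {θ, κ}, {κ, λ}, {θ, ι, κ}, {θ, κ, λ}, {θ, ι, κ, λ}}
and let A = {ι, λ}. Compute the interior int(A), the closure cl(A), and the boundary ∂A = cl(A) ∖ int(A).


int(A) = ∅, cl(A) = {ι, λ}, ∂A = {ι, λ}.

Closed sets in (X, τ) are complements of opens:
  closed(X, τ) = {∅, {ι}, {λ}, {θ, ι}, {ι, λ}, {θ, ι, λ}, {θ, ι, κ, λ}}.
int(A) = ⋃ {U ∈ τ : U ⊆ A}. Opens contained in A: ∅.
Taking the union of these: int(A) = ∅.
cl(A) = ⋂ {C closed : A ⊆ C}. Closed sets containing A: {ι, λ}, {θ, ι, λ}, {θ, ι, κ, λ}.
Intersecting these: cl(A) = {ι, λ}.
∂A = cl(A) ∖ int(A) = {ι, λ} ∖ ∅ = {ι, λ}.


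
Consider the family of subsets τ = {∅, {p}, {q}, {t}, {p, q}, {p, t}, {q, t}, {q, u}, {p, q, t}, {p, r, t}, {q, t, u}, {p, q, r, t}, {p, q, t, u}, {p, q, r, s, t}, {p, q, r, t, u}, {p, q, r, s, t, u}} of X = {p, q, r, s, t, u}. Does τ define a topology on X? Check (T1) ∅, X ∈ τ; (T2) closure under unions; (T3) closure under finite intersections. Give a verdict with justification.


τ is NOT a topology on X.

Axiom (T1): ∅ ∈ τ? Yes; X ∈ τ? Yes.
Axiom (T2/T3): check pairwise unions and intersections of members of τ.
Counterexample for (T2): {p} ∪ {q, u} = {p, q, u} ∉ τ. Therefore τ is NOT a topology.


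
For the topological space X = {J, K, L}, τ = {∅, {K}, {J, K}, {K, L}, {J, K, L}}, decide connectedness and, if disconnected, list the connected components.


(X, τ) is connected.

Find clopen sets (U ∈ τ with X ∖ U ∈ τ):
  U = ∅, X ∖ U = {J, K, L} — both open, so U is clopen.
  U = {J, K, L}, X ∖ U = ∅ — both open, so U is clopen.
Only trivial clopens (∅ and X) exist, so (X, τ) is connected.
Compute connected components by grouping points that agree on all clopens:
  component: {J, K, L}


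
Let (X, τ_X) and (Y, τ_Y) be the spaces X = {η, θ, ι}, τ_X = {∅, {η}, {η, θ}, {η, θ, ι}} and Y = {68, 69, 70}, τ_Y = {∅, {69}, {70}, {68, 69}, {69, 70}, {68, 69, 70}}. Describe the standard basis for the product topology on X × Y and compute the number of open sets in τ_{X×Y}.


Basis B = {∅ × ∅, {η} × {69}, {η} × {70}, {η} × {68, 69}, {η} × {69, 70}, {η, θ} × {69}, {η, θ} × {70}, {η} × {68, 69, 70}, {η, θ, ι} × {69}, {η, θ, ι} × {70}, {η, θ} × {68, 69}, {η, θ} × {69, 70}, {η, θ} × {68, 69, 70}, {η, θ, ι} × {68, 69}, {η, θ, ι} × {69, 70}, {η, θ, ι} × {68, 69, 70}}; |τ_{X×Y}| = 40.

Enumerate products U × V with U ∈ τ_X, V ∈ τ_Y (deduplicated):
  ∅ × ∅ = {} (∅)
  {η} × {69} = {(η,69)}
  {η} × {70} = {(η,70)}
  {η} × {68, 69} = {(η,68), (η,69)}
  {η} × {69, 70} = {(η,69), (η,70)}
  {η, θ} × {69} = {(η,69), (θ,69)}
  {η, θ} × {70} = {(η,70), (θ,70)}
  {η} × {68, 69, 70} = {(η,68), (η,69), (η,70)}
  {η, θ, ι} × {69} = {(η,69), (θ,69), (ι,69)}
  {η, θ, ι} × {70} = {(η,70), (θ,70), (ι,70)}
  {η, θ} × {68, 69} = {(η,68), (η,69), (θ,68), (θ,69)}
  {η, θ} × {69, 70} = {(η,69), (η,70), (θ,69), (θ,70)}
  {η, θ} × {68, 69, 70} = {(η,68), (η,69), (η,70), (θ,68), (θ,69), (θ,70)}
  {η, θ, ι} × {68, 69} = {(η,68), (η,69), (θ,68), (θ,69), (ι,68), (ι,69)}
  {η, θ, ι} × {69, 70} = {(η,69), (η,70), (θ,69), (θ,70), (ι,69), (ι,70)}
  {η, θ, ι} × {68, 69, 70} = {(η,68), (η,69), (η,70), (θ,68), (θ,69), (θ,70), (ι,68), (ι,69), (ι,70)}
These 16 distinct sets form the basis B.
Close under arbitrary unions to get τ_{X×Y}; counting gives |τ_{X×Y}| = 40.


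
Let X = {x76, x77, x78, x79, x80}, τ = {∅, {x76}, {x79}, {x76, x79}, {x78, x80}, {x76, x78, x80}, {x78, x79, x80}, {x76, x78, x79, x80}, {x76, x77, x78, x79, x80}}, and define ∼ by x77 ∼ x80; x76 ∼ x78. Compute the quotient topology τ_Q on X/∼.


X/∼ = {[x76=x78], [x77=x80], [x79]}; |τ_Q| = 3.

Equivalence classes: [x76=x78], [x77=x80], [x79].
Quotient map π: X → X/∼ sends x76 ↦ [x76=x78], x77 ↦ [x77=x80], x78 ↦ [x76=x78], x79 ↦ [x79], x80 ↦ [x77=x80].
For each subset V ⊆ X/∼, compute π^{-1}(V) ⊆ X and check whether π^{-1}(V) ∈ τ. V is open in τ_Q iff π^{-1}(V) ∈ τ.
  V = {}: π^{-1}(V) = ∅ ∈ τ ✓.
  V = {[x76=x78]}: π^{-1}(V) = {x76, x78} ∉ τ ✗.
  V = {[x77=x80]}: π^{-1}(V) = {x77, x80} ∉ τ ✗.
  V = {[x76=x78], [x77=x80]}: π^{-1}(V) = {x76, x77, x78, x80} ∉ τ ✗.
  V = {[x79]}: π^{-1}(V) = {x79} ∈ τ ✓.
  V = {[x76=x78], [x79]}: π^{-1}(V) = {x76, x78, x79} ∉ τ ✗.
  V = {[x77=x80], [x79]}: π^{-1}(V) = {x77, x79, x80} ∉ τ ✗.
  V = {[x76=x78], [x77=x80], [x79]}: π^{-1}(V) = {x76, x77, x78, x79, x80} ∈ τ ✓.
Open sets in the quotient: τ_Q = {{}, {[x79]}, {[x76=x78], [x77=x80], [x79]}} (3 elements).


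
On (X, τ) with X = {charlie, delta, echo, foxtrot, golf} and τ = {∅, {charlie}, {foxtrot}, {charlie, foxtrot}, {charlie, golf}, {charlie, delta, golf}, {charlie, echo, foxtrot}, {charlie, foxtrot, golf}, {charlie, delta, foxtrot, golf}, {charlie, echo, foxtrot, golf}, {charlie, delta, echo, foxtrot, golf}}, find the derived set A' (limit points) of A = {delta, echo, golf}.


A' = {delta}

For each x ∈ X, list the open sets U ∈ τ with x ∈ U, then check whether U ∩ (A ∖ {x}) ≠ ∅ for every such U.
  x = charlie: open {charlie} ∋ x has {charlie} ∩ (A ∖ {charlie}) = ∅, so x is NOT a limit point.
  x = delta: opens ∋ x are {charlie, delta, golf}, {charlie, delta, foxtrot, golf}, {charlie, delta, echo, foxtrot, golf}; each meets A ∖ {delta}, so x IS a limit point.
  x = echo: open {charlie, echo, foxtrot} ∋ x has {charlie, echo, foxtrot} ∩ (A ∖ {echo}) = ∅, so x is NOT a limit point.
  x = foxtrot: open {foxtrot} ∋ x has {foxtrot} ∩ (A ∖ {foxtrot}) = ∅, so x is NOT a limit point.
  x = golf: open {charlie, golf} ∋ x has {charlie, golf} ∩ (A ∖ {golf}) = ∅, so x is NOT a limit point.
Collecting: A' = {delta}.


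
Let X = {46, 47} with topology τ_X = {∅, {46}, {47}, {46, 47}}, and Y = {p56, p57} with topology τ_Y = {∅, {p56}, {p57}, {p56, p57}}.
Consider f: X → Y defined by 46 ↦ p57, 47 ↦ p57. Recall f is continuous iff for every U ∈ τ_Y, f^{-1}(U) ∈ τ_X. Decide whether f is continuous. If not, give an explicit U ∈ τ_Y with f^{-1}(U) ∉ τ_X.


f IS continuous.

Compute f^{-1}(U) for each U ∈ τ_Y:
  U = ∅: f^{-1}(U) = ∅ ∈ τ_X ✓.
  U = {p56}: f^{-1}(U) = ∅ ∈ τ_X ✓.
  U = {p57}: f^{-1}(U) = {46, 47} ∈ τ_X ✓.
  U = {p56, p57}: f^{-1}(U) = {46, 47} ∈ τ_X ✓.
Every preimage lies in τ_X, so f IS continuous.


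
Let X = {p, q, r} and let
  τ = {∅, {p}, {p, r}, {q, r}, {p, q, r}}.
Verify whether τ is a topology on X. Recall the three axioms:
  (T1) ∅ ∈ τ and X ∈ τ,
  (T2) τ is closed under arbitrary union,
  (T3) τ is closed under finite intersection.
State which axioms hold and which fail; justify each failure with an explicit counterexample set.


τ is NOT a topology on X.

Axiom (T1): ∅ ∈ τ? Yes; X ∈ τ? Yes.
Axiom (T2/T3): check pairwise unions and intersections of members of τ.
Counterexample for (T3): {p, r} ∩ {q, r} = {r} ∉ τ. Therefore τ is NOT a topology.


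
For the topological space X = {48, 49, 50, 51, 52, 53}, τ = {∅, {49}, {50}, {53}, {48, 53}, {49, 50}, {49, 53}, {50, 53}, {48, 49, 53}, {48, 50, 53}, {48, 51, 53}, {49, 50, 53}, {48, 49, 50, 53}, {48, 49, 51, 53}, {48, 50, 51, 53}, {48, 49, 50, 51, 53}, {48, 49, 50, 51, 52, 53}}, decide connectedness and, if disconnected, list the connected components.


(X, τ) is connected.

Find clopen sets (U ∈ τ with X ∖ U ∈ τ):
  U = ∅, X ∖ U = {48, 49, 50, 51, 52, 53} — both open, so U is clopen.
  U = {48, 49, 50, 51, 52, 53}, X ∖ U = ∅ — both open, so U is clopen.
Only trivial clopens (∅ and X) exist, so (X, τ) is connected.
Compute connected components by grouping points that agree on all clopens:
  component: {48, 49, 50, 51, 52, 53}


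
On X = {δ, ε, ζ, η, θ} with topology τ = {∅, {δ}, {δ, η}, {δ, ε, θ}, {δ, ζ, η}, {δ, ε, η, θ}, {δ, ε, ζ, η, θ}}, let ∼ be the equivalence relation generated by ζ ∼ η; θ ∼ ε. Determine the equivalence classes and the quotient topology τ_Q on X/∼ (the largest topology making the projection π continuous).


X/∼ = {[δ], [ε=θ], [ζ=η]}; |τ_Q| = 5.

Equivalence classes: [δ], [ε=θ], [ζ=η].
Quotient map π: X → X/∼ sends δ ↦ [δ], ε ↦ [ε=θ], ζ ↦ [ζ=η], η ↦ [ζ=η], θ ↦ [ε=θ].
For each subset V ⊆ X/∼, compute π^{-1}(V) ⊆ X and check whether π^{-1}(V) ∈ τ. V is open in τ_Q iff π^{-1}(V) ∈ τ.
  V = {}: π^{-1}(V) = ∅ ∈ τ ✓.
  V = {[δ]}: π^{-1}(V) = {δ} ∈ τ ✓.
  V = {[ε=θ]}: π^{-1}(V) = {ε, θ} ∉ τ ✗.
  V = {[δ], [ε=θ]}: π^{-1}(V) = {δ, ε, θ} ∈ τ ✓.
  V = {[ζ=η]}: π^{-1}(V) = {ζ, η} ∉ τ ✗.
  V = {[δ], [ζ=η]}: π^{-1}(V) = {δ, ζ, η} ∈ τ ✓.
  V = {[ε=θ], [ζ=η]}: π^{-1}(V) = {ε, ζ, η, θ} ∉ τ ✗.
  V = {[δ], [ε=θ], [ζ=η]}: π^{-1}(V) = {δ, ε, ζ, η, θ} ∈ τ ✓.
Open sets in the quotient: τ_Q = {{}, {[δ]}, {[δ], [ε=θ]}, {[δ], [ζ=η]}, {[δ], [ε=θ], [ζ=η]}} (5 elements).


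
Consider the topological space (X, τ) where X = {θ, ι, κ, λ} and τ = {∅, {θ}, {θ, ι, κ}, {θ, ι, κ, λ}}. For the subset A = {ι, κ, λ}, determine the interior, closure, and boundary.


int(A) = ∅, cl(A) = {ι, κ, λ}, ∂A = {ι, κ, λ}.

Closed sets in (X, τ) are complements of opens:
  closed(X, τ) = {∅, {λ}, {ι, κ, λ}, {θ, ι, κ, λ}}.
int(A) = ⋃ {U ∈ τ : U ⊆ A}. Opens contained in A: ∅.
Taking the union of these: int(A) = ∅.
cl(A) = ⋂ {C closed : A ⊆ C}. Closed sets containing A: {ι, κ, λ}, {θ, ι, κ, λ}.
Intersecting these: cl(A) = {ι, κ, λ}.
∂A = cl(A) ∖ int(A) = {ι, κ, λ} ∖ ∅ = {ι, κ, λ}.


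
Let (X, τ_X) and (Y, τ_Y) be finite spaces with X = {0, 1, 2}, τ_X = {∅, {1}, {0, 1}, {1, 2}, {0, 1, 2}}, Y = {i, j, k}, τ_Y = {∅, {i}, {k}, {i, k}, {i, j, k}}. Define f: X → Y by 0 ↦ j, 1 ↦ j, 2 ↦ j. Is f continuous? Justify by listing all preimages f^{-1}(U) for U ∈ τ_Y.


f IS continuous.

Compute f^{-1}(U) for each U ∈ τ_Y:
  U = ∅: f^{-1}(U) = ∅ ∈ τ_X ✓.
  U = {i}: f^{-1}(U) = ∅ ∈ τ_X ✓.
  U = {k}: f^{-1}(U) = ∅ ∈ τ_X ✓.
  U = {i, k}: f^{-1}(U) = ∅ ∈ τ_X ✓.
  U = {i, j, k}: f^{-1}(U) = {0, 1, 2} ∈ τ_X ✓.
Every preimage lies in τ_X, so f IS continuous.


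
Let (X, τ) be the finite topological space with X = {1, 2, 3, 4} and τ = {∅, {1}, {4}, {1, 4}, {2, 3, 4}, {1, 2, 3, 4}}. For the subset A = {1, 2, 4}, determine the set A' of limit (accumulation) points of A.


A' = {2, 3}

For each x ∈ X, list the open sets U ∈ τ with x ∈ U, then check whether U ∩ (A ∖ {x}) ≠ ∅ for every such U.
  x = 1: open {1} ∋ x has {1} ∩ (A ∖ {1}) = ∅, so x is NOT a limit point.
  x = 2: opens ∋ x are {2, 3, 4}, {1, 2, 3, 4}; each meets A ∖ {2}, so x IS a limit point.
  x = 3: opens ∋ x are {2, 3, 4}, {1, 2, 3, 4}; each meets A ∖ {3}, so x IS a limit point.
  x = 4: open {4} ∋ x has {4} ∩ (A ∖ {4}) = ∅, so x is NOT a limit point.
Collecting: A' = {2, 3}.


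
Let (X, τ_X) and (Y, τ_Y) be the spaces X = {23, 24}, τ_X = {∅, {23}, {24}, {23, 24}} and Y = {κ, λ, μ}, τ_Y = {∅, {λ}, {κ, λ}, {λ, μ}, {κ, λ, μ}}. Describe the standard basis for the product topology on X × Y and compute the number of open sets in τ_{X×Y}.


Basis B = {∅ × ∅, {23} × {λ}, {24} × {λ}, {23} × {κ, λ}, {23} × {λ, μ}, {23, 24} × {λ}, {24} × {κ, λ}, {24} × {λ, μ}, {23} × {κ, λ, μ}, {24} × {κ, λ, μ}, {23, 24} × {κ, λ}, {23, 24} × {λ, μ}, {23, 24} × {κ, λ, μ}}; |τ_{X×Y}| = 25.

Enumerate products U × V with U ∈ τ_X, V ∈ τ_Y (deduplicated):
  ∅ × ∅ = {} (∅)
  {23} × {λ} = {(23,λ)}
  {24} × {λ} = {(24,λ)}
  {23} × {κ, λ} = {(23,κ), (23,λ)}
  {23} × {λ, μ} = {(23,λ), (23,μ)}
  {23, 24} × {λ} = {(23,λ), (24,λ)}
  {24} × {κ, λ} = {(24,κ), (24,λ)}
  {24} × {λ, μ} = {(24,λ), (24,μ)}
  {23} × {κ, λ, μ} = {(23,κ), (23,λ), (23,μ)}
  {24} × {κ, λ, μ} = {(24,κ), (24,λ), (24,μ)}
  {23, 24} × {κ, λ} = {(23,κ), (23,λ), (24,κ), (24,λ)}
  {23, 24} × {λ, μ} = {(23,λ), (23,μ), (24,λ), (24,μ)}
  {23, 24} × {κ, λ, μ} = {(23,κ), (23,λ), (23,μ), (24,κ), (24,λ), (24,μ)}
These 13 distinct sets form the basis B.
Close under arbitrary unions to get τ_{X×Y}; counting gives |τ_{X×Y}| = 25.


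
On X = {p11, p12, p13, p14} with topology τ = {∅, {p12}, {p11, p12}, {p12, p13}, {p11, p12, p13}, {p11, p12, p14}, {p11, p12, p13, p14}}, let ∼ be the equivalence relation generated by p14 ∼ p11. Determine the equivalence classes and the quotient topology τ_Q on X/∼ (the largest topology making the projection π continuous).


X/∼ = {[p11=p14], [p12], [p13]}; |τ_Q| = 5.

Equivalence classes: [p11=p14], [p12], [p13].
Quotient map π: X → X/∼ sends p11 ↦ [p11=p14], p12 ↦ [p12], p13 ↦ [p13], p14 ↦ [p11=p14].
For each subset V ⊆ X/∼, compute π^{-1}(V) ⊆ X and check whether π^{-1}(V) ∈ τ. V is open in τ_Q iff π^{-1}(V) ∈ τ.
  V = {}: π^{-1}(V) = ∅ ∈ τ ✓.
  V = {[p11=p14]}: π^{-1}(V) = {p11, p14} ∉ τ ✗.
  V = {[p12]}: π^{-1}(V) = {p12} ∈ τ ✓.
  V = {[p11=p14], [p12]}: π^{-1}(V) = {p11, p12, p14} ∈ τ ✓.
  V = {[p13]}: π^{-1}(V) = {p13} ∉ τ ✗.
  V = {[p11=p14], [p13]}: π^{-1}(V) = {p11, p13, p14} ∉ τ ✗.
  V = {[p12], [p13]}: π^{-1}(V) = {p12, p13} ∈ τ ✓.
  V = {[p11=p14], [p12], [p13]}: π^{-1}(V) = {p11, p12, p13, p14} ∈ τ ✓.
Open sets in the quotient: τ_Q = {{}, {[p12]}, {[p11=p14], [p12]}, {[p12], [p13]}, {[p11=p14], [p12], [p13]}} (5 elements).


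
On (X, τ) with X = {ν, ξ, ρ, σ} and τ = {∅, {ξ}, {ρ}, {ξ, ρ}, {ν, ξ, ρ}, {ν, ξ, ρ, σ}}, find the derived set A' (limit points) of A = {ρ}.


A' = {ν, σ}

For each x ∈ X, list the open sets U ∈ τ with x ∈ U, then check whether U ∩ (A ∖ {x}) ≠ ∅ for every such U.
  x = ν: opens ∋ x are {ν, ξ, ρ}, {ν, ξ, ρ, σ}; each meets A ∖ {ν}, so x IS a limit point.
  x = ξ: open {ξ} ∋ x has {ξ} ∩ (A ∖ {ξ}) = ∅, so x is NOT a limit point.
  x = ρ: open {ρ} ∋ x has {ρ} ∩ (A ∖ {ρ}) = ∅, so x is NOT a limit point.
  x = σ: opens ∋ x are {ν, ξ, ρ, σ}; each meets A ∖ {σ}, so x IS a limit point.
Collecting: A' = {ν, σ}.


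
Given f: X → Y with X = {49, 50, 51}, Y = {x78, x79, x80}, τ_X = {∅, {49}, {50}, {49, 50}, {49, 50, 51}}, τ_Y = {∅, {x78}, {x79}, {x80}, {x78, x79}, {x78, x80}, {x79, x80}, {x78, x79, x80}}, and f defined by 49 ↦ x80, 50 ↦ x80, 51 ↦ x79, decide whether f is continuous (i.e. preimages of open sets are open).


f is NOT continuous.

Compute f^{-1}(U) for each U ∈ τ_Y:
  U = ∅: f^{-1}(U) = ∅ ∈ τ_X ✓.
  U = {x78}: f^{-1}(U) = ∅ ∈ τ_X ✓.
  U = {x79}: f^{-1}(U) = {51} ∉ τ_X ✗.
  U = {x80}: f^{-1}(U) = {49, 50} ∈ τ_X ✓.
  U = {x78, x79}: f^{-1}(U) = {51} ∉ τ_X ✗.
  U = {x78, x80}: f^{-1}(U) = {49, 50} ∈ τ_X ✓.
  U = {x79, x80}: f^{-1}(U) = {49, 50, 51} ∈ τ_X ✓.
  U = {x78, x79, x80}: f^{-1}(U) = {49, 50, 51} ∈ τ_X ✓.
Found U = {x79} with f^{-1}(U) = {51} not in τ_X. Therefore f is NOT continuous.


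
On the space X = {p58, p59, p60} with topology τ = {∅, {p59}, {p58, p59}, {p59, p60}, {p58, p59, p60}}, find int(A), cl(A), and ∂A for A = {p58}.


int(A) = ∅, cl(A) = {p58}, ∂A = {p58}.

Closed sets in (X, τ) are complements of opens:
  closed(X, τ) = {∅, {p58}, {p60}, {p58, p60}, {p58, p59, p60}}.
int(A) = ⋃ {U ∈ τ : U ⊆ A}. Opens contained in A: ∅.
Taking the union of these: int(A) = ∅.
cl(A) = ⋂ {C closed : A ⊆ C}. Closed sets containing A: {p58}, {p58, p60}, {p58, p59, p60}.
Intersecting these: cl(A) = {p58}.
∂A = cl(A) ∖ int(A) = {p58} ∖ ∅ = {p58}.


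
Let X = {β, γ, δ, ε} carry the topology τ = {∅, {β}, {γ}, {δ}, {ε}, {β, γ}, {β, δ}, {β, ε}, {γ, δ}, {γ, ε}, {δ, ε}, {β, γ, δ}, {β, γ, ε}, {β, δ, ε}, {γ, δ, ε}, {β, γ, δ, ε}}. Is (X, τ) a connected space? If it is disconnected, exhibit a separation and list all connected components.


(X, τ) is disconnected; components = [{β}, {γ}, {δ}, {ε}].

Find clopen sets (U ∈ τ with X ∖ U ∈ τ):
  U = ∅, X ∖ U = {β, γ, δ, ε} — both open, so U is clopen.
  U = {β}, X ∖ U = {γ, δ, ε} — both open, so U is clopen.
  U = {γ}, X ∖ U = {β, δ, ε} — both open, so U is clopen.
  U = {δ}, X ∖ U = {β, γ, ε} — both open, so U is clopen.
  U = {ε}, X ∖ U = {β, γ, δ} — both open, so U is clopen.
  U = {β, γ}, X ∖ U = {δ, ε} — both open, so U is clopen.
  U = {β, δ}, X ∖ U = {γ, ε} — both open, so U is clopen.
  U = {β, ε}, X ∖ U = {γ, δ} — both open, so U is clopen.
  U = {γ, δ}, X ∖ U = {β, ε} — both open, so U is clopen.
  U = {γ, ε}, X ∖ U = {β, δ} — both open, so U is clopen.
  U = {δ, ε}, X ∖ U = {β, γ} — both open, so U is clopen.
  U = {β, γ, δ}, X ∖ U = {ε} — both open, so U is clopen.
  U = {β, γ, ε}, X ∖ U = {δ} — both open, so U is clopen.
  U = {β, δ, ε}, X ∖ U = {γ} — both open, so U is clopen.
  U = {γ, δ, ε}, X ∖ U = {β} — both open, so U is clopen.
  U = {β, γ, δ, ε}, X ∖ U = ∅ — both open, so U is clopen.
Nontrivial clopen(s) exist: e.g. {δ, ε}. So (X, τ) is disconnected.
Compute connected components by grouping points that agree on all clopens:
  component: {β}
  component: {γ}
  component: {δ}
  component: {ε}


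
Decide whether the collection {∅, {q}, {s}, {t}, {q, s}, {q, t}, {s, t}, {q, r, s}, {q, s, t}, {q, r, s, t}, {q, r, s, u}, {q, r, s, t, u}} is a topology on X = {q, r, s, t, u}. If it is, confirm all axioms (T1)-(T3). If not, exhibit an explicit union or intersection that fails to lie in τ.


τ IS a topology on X.

Axiom (T1): ∅ ∈ τ? Yes; X ∈ τ? Yes.
Axiom (T2/T3): check pairwise unions and intersections of members of τ.
All pairwise intersections and unions checked — each lies in τ. Therefore τ satisfies (T1), (T2), (T3): it IS a topology on X.


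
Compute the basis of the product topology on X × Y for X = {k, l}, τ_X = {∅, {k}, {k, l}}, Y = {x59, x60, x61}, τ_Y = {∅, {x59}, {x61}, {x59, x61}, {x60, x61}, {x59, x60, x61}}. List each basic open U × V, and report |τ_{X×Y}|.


Basis B = {∅ × ∅, {k} × {x59}, {k} × {x61}, {k} × {x59, x61}, {k, l} × {x59}, {k} × {x60, x61}, {k, l} × {x61}, {k} × {x59, x60, x61}, {k, l} × {x59, x61}, {k, l} × {x60, x61}, {k, l} × {x59, x60, x61}}; |τ_{X×Y}| = 18.

Enumerate products U × V with U ∈ τ_X, V ∈ τ_Y (deduplicated):
  ∅ × ∅ = {} (∅)
  {k} × {x59} = {(k,x59)}
  {k} × {x61} = {(k,x61)}
  {k} × {x59, x61} = {(k,x59), (k,x61)}
  {k, l} × {x59} = {(k,x59), (l,x59)}
  {k} × {x60, x61} = {(k,x60), (k,x61)}
  {k, l} × {x61} = {(k,x61), (l,x61)}
  {k} × {x59, x60, x61} = {(k,x59), (k,x60), (k,x61)}
  {k, l} × {x59, x61} = {(k,x59), (k,x61), (l,x59), (l,x61)}
  {k, l} × {x60, x61} = {(k,x60), (k,x61), (l,x60), (l,x61)}
  {k, l} × {x59, x60, x61} = {(k,x59), (k,x60), (k,x61), (l,x59), (l,x60), (l,x61)}
These 11 distinct sets form the basis B.
Close under arbitrary unions to get τ_{X×Y}; counting gives |τ_{X×Y}| = 18.


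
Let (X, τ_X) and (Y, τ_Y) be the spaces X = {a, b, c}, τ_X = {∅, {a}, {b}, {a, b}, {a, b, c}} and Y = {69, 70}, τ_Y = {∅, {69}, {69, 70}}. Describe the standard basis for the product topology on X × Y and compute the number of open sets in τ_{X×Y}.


Basis B = {∅ × ∅, {a} × {69}, {b} × {69}, {a} × {69, 70}, {a, b} × {69}, {b} × {69, 70}, {a, b, c} × {69}, {a, b} × {69, 70}, {a, b, c} × {69, 70}}; |τ_{X×Y}| = 14.

Enumerate products U × V with U ∈ τ_X, V ∈ τ_Y (deduplicated):
  ∅ × ∅ = {} (∅)
  {a} × {69} = {(a,69)}
  {b} × {69} = {(b,69)}
  {a} × {69, 70} = {(a,69), (a,70)}
  {a, b} × {69} = {(a,69), (b,69)}
  {b} × {69, 70} = {(b,69), (b,70)}
  {a, b, c} × {69} = {(a,69), (b,69), (c,69)}
  {a, b} × {69, 70} = {(a,69), (a,70), (b,69), (b,70)}
  {a, b, c} × {69, 70} = {(a,69), (a,70), (b,69), (b,70), (c,69), (c,70)}
These 9 distinct sets form the basis B.
Close under arbitrary unions to get τ_{X×Y}; counting gives |τ_{X×Y}| = 14.
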